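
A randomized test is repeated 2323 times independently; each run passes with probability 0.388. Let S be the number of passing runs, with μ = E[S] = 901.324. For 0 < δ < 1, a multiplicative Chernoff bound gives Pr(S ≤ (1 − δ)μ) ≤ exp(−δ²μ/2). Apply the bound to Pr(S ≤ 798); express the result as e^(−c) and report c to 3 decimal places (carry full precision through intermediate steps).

Write 798 = (1 − δ)μ, so δ = 1 − 798/901.324 = 0.1146358…
Then the exponent is δ²μ/2 = (μ − 798)²/(2μ) = 5.922315.

5.922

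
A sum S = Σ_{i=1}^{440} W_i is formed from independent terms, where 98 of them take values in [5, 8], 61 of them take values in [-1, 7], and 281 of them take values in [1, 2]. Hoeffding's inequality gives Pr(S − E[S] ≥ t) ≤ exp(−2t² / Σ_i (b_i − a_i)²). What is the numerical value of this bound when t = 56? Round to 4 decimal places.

0.2900

Σ(b_i − a_i)² = 98·3² + 61·8² + 281·1² = 5067.
Exponent = 2·56² / 5067 = 1.23781.
Bound = exp(−1.23781) = 0.29002.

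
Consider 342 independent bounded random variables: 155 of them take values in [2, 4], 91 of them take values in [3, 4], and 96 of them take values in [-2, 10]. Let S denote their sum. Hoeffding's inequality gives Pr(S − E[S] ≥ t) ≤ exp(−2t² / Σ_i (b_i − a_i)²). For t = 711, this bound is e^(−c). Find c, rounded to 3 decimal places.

Σ(b_i − a_i)² = 155·2² + 91·1² + 96·12² = 14535.
c = 2t² / 14535 = 2·711² / 14535 = 69.5591.

69.559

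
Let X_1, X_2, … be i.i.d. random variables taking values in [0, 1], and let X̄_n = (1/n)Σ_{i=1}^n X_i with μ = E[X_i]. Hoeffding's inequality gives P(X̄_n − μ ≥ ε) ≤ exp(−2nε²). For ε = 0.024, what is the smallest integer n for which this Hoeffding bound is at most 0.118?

1856

Require exp(−2nε²) ≤ 0.118, i.e. 2nε² ≥ ln(1/0.118) = 2.137071.
So n ≥ 2.137071 / (2·0.024²) = 1855.096.
The smallest integer n is 1856.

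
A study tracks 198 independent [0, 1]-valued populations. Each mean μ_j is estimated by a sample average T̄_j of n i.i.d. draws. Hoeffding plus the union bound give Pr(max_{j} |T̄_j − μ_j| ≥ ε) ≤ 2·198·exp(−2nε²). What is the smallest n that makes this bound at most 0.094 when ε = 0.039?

2744

Need 2·198·exp(−2nε²) ≤ 0.094, i.e. exp(−2nε²) ≤ 0.094/396.
So 2nε² ≥ ln(396/0.094) = 8.345875.
Hence n ≥ 8.345875/(2·0.039²) = 2743.549.
The smallest integer n is 2744.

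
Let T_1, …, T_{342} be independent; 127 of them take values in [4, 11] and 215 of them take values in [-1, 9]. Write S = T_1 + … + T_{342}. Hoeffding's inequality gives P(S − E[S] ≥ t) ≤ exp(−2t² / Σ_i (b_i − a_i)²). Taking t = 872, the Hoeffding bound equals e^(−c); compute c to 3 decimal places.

Σ(b_i − a_i)² = 127·7² + 215·10² = 27723.
c = 2t² / 27723 = 2·872² / 27723 = 54.8558.

54.856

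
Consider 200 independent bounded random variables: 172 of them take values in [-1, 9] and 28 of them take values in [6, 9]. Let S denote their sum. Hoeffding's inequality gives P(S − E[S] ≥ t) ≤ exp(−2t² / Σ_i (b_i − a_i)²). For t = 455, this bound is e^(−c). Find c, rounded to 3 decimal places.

Σ(b_i − a_i)² = 172·10² + 28·3² = 17452.
c = 2t² / 17452 = 2·455² / 17452 = 23.7251.

23.725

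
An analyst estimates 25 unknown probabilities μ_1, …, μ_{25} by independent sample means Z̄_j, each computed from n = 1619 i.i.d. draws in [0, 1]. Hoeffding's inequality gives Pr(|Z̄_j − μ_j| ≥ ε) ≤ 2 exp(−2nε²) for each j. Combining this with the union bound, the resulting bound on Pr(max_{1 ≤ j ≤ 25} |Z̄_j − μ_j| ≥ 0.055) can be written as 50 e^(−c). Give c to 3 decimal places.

9.795

Union bound over the 25 events: Pr(max_{1 ≤ j ≤ 25} |Z̄_j − μ_j| ≥ 0.055) ≤ 25·2·exp(−2nε²) = 50 exp(−2·1619·0.055²).
So c = 2·1619·0.055² = 9.7950.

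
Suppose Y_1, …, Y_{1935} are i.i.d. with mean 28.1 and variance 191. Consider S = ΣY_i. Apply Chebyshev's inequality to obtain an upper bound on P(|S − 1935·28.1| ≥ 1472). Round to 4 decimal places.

0.1706

Var(S) = n·Var(Y_i) = 1935·191 = 369585.
Chebyshev: P(|S − 1935·28.1| ≥ 1472) ≤ Var(S)/1472² = 369585/2166784 = 0.1706.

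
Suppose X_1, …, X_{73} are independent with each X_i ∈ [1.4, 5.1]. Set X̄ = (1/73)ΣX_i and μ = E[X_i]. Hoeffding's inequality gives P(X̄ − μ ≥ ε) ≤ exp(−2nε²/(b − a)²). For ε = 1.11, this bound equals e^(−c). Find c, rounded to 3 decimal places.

13.140

c = 2nε²/(b − a)² = 2·73·1.11² / 3.7² = 13.1400.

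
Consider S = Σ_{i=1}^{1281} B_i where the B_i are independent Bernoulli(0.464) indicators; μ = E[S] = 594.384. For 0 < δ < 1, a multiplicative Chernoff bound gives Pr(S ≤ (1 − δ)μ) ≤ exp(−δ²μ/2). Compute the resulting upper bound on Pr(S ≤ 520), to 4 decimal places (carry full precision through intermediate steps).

0.0095

Write 520 = (1 − δ)μ, so δ = 1 − 520/594.384 = 0.1251447…
Then the exponent is δ²μ/2 = (μ − 520)²/(2μ) = 4.654381.
Bound = exp(−4.654381) = 0.00952.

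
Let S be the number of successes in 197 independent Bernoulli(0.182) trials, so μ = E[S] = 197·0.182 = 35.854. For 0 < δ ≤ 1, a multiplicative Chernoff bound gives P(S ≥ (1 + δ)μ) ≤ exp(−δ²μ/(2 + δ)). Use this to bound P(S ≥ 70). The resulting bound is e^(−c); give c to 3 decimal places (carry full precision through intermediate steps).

11.015

Write 70 = (1 + δ)μ, so δ = 70/35.854 − 1 = 0.9523624…
Then the exponent is δ²μ/(2 + δ) = (70 − μ)² / (μ·(2 + δ)) = 11.014693.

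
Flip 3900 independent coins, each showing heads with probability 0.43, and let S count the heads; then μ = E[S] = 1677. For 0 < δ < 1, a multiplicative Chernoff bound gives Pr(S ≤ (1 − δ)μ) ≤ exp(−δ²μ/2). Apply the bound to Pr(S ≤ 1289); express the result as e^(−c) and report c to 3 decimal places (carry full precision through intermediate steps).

44.885

Write 1289 = (1 − δ)μ, so δ = 1 − 1289/1677 = 0.2313655…
Then the exponent is δ²μ/2 = (μ − 1289)²/(2μ) = 44.884914.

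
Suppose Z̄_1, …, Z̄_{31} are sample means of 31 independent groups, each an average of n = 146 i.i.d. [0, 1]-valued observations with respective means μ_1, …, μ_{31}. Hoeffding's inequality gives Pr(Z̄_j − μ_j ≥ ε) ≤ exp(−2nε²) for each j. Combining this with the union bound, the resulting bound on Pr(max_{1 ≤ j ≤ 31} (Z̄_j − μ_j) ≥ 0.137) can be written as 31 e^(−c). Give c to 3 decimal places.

5.481

Union bound over the 31 events: Pr(max_{1 ≤ j ≤ 31} (Z̄_j − μ_j) ≥ 0.137) ≤ 31·exp(−2nε²) = 31 exp(−2·146·0.137²).
So c = 2·146·0.137² = 5.4805.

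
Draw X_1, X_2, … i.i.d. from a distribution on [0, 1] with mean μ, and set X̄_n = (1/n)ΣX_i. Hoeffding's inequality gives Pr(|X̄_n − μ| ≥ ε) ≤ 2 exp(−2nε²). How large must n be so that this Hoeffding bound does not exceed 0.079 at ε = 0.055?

535

Require 2·exp(−2nε²) ≤ 0.079, i.e. 2nε² ≥ ln(2/0.079) = 3.231455.
So n ≥ 3.231455 / (2·0.055²) = 534.125.
The smallest integer n is 535.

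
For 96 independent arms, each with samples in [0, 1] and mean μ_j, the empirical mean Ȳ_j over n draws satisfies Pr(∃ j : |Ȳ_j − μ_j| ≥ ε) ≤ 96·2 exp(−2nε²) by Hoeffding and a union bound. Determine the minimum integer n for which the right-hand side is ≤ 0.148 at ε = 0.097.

Need 2·96·exp(−2nε²) ≤ 0.148, i.e. exp(−2nε²) ≤ 0.148/192.
So 2nε² ≥ ln(192/0.148) = 7.168038.
Hence n ≥ 7.168038/(2·0.097²) = 380.914.
The smallest integer n is 381.

381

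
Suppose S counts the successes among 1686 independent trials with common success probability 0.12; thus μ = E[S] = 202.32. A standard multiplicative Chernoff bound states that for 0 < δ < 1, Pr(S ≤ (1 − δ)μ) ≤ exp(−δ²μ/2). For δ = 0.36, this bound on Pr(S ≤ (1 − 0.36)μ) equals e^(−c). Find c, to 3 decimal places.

13.110

c = δ²μ/2 = 0.36²·202.32/2 = 13.1103.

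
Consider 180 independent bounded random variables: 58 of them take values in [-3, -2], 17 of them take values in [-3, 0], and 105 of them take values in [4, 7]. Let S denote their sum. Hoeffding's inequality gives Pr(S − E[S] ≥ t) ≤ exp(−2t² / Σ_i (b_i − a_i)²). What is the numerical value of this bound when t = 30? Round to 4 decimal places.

Σ(b_i − a_i)² = 58·1² + 17·3² + 105·3² = 1156.
Exponent = 2·30² / 1156 = 1.55709.
Bound = exp(−1.55709) = 0.21075.

0.2107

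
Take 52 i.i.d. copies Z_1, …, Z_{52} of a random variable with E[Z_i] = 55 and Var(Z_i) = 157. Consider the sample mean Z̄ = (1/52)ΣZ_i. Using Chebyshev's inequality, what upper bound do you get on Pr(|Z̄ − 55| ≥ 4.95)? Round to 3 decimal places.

Var(Z̄) = Var(Z_i)/n = 157/52 = 3.0192.
Chebyshev: Pr(|Z̄ − 55| ≥ 4.95) ≤ Var(Z̄)/(4.95)² = 157/(52·4.95²) = 0.1232.

0.123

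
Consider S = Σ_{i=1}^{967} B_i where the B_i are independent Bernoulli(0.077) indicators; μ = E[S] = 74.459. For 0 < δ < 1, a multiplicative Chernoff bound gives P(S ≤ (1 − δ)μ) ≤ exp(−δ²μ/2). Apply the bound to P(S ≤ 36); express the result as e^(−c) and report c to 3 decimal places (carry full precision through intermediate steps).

Write 36 = (1 − δ)μ, so δ = 1 − 36/74.459 = 0.5165124…
Then the exponent is δ²μ/2 = (μ − 36)²/(2μ) = 9.932276.

9.932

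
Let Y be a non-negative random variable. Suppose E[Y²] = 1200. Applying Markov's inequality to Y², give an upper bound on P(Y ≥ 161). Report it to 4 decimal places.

Since Y ≥ 0, the event {Y ≥ 161} is the same as {Y² ≥ 25921}.
Markov's inequality applied to Y² gives P(Y² ≥ 25921) ≤ E[Y²]/25921 = 1200/25921 = 0.0463.

0.0463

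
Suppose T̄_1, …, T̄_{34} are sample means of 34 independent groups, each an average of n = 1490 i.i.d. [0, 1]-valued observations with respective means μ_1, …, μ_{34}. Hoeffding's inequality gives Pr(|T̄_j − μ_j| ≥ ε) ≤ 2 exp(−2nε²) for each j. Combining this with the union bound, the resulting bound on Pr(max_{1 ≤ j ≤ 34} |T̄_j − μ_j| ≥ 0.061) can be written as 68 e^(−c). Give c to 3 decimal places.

Union bound over the 34 events: Pr(max_{1 ≤ j ≤ 34} |T̄_j − μ_j| ≥ 0.061) ≤ 34·2·exp(−2nε²) = 68 exp(−2·1490·0.061²).
So c = 2·1490·0.061² = 11.0886.

11.089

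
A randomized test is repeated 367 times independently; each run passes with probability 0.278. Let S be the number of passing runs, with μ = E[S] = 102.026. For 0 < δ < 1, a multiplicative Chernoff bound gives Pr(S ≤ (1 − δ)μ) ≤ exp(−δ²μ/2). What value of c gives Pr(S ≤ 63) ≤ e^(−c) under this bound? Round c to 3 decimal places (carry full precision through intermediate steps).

7.464

Write 63 = (1 − δ)μ, so δ = 1 − 63/102.026 = 0.3825103…
Then the exponent is δ²μ/2 = (μ − 63)²/(2μ) = 7.463924.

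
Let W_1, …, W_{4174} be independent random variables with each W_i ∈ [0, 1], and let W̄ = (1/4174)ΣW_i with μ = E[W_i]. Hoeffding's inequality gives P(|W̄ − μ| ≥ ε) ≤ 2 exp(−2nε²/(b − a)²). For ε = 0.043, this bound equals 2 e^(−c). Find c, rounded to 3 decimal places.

15.435

c = 2nε²/(b − a)² = 2·4174·0.043² / 1² = 15.4355.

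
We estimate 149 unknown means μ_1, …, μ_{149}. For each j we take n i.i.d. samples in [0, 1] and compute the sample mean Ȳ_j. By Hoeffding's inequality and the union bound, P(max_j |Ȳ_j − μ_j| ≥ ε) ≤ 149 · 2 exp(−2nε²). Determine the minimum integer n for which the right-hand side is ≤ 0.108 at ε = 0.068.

Need 2·149·exp(−2nε²) ≤ 0.108, i.e. exp(−2nε²) ≤ 0.108/298.
So 2nε² ≥ ln(298/0.108) = 7.922718.
Hence n ≥ 7.922718/(2·0.068²) = 856.695.
The smallest integer n is 857.

857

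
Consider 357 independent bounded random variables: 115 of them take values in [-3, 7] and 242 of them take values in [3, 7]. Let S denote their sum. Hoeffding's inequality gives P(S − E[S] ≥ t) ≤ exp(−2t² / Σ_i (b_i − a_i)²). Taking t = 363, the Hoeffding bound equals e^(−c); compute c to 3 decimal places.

17.144

Σ(b_i − a_i)² = 115·10² + 242·4² = 15372.
c = 2t² / 15372 = 2·363² / 15372 = 17.1440.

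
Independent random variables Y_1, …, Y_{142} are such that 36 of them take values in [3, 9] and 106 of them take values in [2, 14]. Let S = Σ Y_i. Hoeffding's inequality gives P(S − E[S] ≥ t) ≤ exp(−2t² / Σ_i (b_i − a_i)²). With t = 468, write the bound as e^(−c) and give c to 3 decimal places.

Σ(b_i − a_i)² = 36·6² + 106·12² = 16560.
c = 2t² / 16560 = 2·468² / 16560 = 26.4522.

26.452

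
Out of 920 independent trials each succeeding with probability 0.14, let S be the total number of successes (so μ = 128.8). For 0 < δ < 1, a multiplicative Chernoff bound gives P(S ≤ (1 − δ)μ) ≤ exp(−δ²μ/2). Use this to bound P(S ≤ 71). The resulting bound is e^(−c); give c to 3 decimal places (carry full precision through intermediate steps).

12.969

Write 71 = (1 − δ)μ, so δ = 1 − 71/128.8 = 0.4487578…
Then the exponent is δ²μ/2 = (μ − 71)²/(2μ) = 12.969099.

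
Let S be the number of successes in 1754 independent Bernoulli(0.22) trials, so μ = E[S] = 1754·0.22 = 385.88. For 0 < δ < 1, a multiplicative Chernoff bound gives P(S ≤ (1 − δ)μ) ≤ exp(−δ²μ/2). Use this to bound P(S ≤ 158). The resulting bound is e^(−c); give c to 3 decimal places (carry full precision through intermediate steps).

67.287

Write 158 = (1 − δ)μ, so δ = 1 − 158/385.88 = 0.5905463…
Then the exponent is δ²μ/2 = (μ − 158)²/(2μ) = 67.286844.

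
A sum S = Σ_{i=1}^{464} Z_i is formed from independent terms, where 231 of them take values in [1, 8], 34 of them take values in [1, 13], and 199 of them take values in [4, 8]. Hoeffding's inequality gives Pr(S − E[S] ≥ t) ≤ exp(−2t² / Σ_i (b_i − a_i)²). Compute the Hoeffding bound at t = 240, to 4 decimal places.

0.0026

Σ(b_i − a_i)² = 231·7² + 34·12² + 199·4² = 19399.
Exponent = 2·240² / 19399 = 5.93845.
Bound = exp(−5.93845) = 0.00264.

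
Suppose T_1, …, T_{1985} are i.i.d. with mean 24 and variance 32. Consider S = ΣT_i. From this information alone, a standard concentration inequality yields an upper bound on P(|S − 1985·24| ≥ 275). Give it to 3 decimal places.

With mean and variance of each term known, Chebyshev's inequality bounds the deviation of the sum (or sample mean).
Var(S) = n·Var(T_i) = 1985·32 = 63520.
Chebyshev: P(|S − 1985·24| ≥ 275) ≤ Var(S)/275² = 63520/75625 = 0.8399.

0.840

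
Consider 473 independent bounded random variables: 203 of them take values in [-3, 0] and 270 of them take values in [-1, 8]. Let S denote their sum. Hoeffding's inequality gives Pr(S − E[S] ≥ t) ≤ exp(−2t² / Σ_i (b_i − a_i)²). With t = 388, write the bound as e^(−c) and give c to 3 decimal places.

Σ(b_i − a_i)² = 203·3² + 270·9² = 23697.
c = 2t² / 23697 = 2·388² / 23697 = 12.7057.

12.706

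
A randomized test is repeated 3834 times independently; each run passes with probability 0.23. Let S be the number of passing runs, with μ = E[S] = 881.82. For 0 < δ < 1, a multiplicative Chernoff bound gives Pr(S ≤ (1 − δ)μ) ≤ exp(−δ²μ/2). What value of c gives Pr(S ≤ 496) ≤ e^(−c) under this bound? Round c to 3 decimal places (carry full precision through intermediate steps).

Write 496 = (1 − δ)μ, so δ = 1 − 496/881.82 = 0.4375269…
Then the exponent is δ²μ/2 = (μ − 496)²/(2μ) = 84.403321.

84.403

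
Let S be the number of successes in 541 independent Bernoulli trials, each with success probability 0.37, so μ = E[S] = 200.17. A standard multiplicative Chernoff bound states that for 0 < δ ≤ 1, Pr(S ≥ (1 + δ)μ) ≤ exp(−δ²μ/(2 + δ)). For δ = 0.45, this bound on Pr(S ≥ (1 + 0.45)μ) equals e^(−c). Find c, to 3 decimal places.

c = δ²μ/(2 + δ) = 0.45²·200.17/(2 + 0.45) = 16.5447.

16.545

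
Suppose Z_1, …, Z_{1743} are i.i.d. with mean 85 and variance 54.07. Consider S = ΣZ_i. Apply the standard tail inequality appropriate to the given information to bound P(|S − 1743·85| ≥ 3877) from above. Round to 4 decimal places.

0.0063

With mean and variance of each term known, Chebyshev's inequality bounds the deviation of the sum (or sample mean).
Var(S) = n·Var(Z_i) = 1743·54.07 = 94244.01.
Chebyshev: P(|S − 1743·85| ≥ 3877) ≤ Var(S)/3877² = 94244.01/15031129 = 0.0063.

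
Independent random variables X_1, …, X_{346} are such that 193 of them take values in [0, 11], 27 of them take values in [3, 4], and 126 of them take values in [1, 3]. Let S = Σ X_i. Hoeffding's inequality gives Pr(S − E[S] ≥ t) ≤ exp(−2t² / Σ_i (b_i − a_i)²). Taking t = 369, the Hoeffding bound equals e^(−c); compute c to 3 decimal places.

Σ(b_i − a_i)² = 193·11² + 27·1² + 126·2² = 23884.
c = 2t² / 23884 = 2·369² / 23884 = 11.4019.

11.402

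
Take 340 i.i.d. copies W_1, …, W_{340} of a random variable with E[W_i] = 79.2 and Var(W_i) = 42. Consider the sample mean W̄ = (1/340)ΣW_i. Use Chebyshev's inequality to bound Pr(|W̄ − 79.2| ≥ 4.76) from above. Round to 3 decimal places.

Var(W̄) = Var(W_i)/n = 42/340 = 0.12353.
Chebyshev: Pr(|W̄ − 79.2| ≥ 4.76) ≤ Var(W̄)/(4.76)² = 42/(340·4.76²) = 0.0055.

0.005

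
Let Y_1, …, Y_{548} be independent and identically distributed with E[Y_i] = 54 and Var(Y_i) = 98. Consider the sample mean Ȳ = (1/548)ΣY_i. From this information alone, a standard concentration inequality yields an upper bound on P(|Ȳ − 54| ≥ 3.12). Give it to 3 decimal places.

With mean and variance of each term known, Chebyshev's inequality bounds the deviation of the sum (or sample mean).
Var(Ȳ) = Var(Y_i)/n = 98/548 = 0.17883.
Chebyshev: P(|Ȳ − 54| ≥ 3.12) ≤ Var(Ȳ)/(3.12)² = 98/(548·3.12²) = 0.0184.

0.018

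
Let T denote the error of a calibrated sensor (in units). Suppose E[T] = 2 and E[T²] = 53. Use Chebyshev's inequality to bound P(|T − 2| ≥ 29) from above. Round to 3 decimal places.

0.058

Var(T) = E[T²] − (E[T])² = 53 − 4 = 49.
Chebyshev's inequality: P(|T − μ| ≥ t) ≤ Var(T)/t² = 49/841 = 0.0583.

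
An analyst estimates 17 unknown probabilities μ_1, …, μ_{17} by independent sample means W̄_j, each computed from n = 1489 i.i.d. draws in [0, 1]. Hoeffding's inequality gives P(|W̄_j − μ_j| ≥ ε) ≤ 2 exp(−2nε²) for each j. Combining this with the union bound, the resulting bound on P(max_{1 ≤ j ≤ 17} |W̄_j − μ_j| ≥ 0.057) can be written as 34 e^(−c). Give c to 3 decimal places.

9.676

Union bound over the 17 events: P(max_{1 ≤ j ≤ 17} |W̄_j − μ_j| ≥ 0.057) ≤ 17·2·exp(−2nε²) = 34 exp(−2·1489·0.057²).
So c = 2·1489·0.057² = 9.6755.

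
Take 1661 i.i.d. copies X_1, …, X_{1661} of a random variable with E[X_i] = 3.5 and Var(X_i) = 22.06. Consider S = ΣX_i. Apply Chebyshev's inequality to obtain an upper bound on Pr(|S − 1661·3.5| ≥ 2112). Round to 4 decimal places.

0.0082

Var(S) = n·Var(X_i) = 1661·22.06 = 36641.66.
Chebyshev: Pr(|S − 1661·3.5| ≥ 2112) ≤ Var(S)/2112² = 36641.66/4460544 = 0.0082.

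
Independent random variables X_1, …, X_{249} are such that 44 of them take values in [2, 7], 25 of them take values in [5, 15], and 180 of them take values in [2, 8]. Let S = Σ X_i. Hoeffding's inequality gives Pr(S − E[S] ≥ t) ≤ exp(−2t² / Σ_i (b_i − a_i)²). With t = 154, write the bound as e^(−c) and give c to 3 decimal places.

4.706

Σ(b_i − a_i)² = 44·5² + 25·10² + 180·6² = 10080.
c = 2t² / 10080 = 2·154² / 10080 = 4.7056.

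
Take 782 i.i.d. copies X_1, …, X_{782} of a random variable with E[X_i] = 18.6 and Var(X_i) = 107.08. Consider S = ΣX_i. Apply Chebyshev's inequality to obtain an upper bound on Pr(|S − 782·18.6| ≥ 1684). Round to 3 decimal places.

0.030

Var(S) = n·Var(X_i) = 782·107.08 = 83736.56.
Chebyshev: Pr(|S − 782·18.6| ≥ 1684) ≤ Var(S)/1684² = 83736.56/2835856 = 0.0295.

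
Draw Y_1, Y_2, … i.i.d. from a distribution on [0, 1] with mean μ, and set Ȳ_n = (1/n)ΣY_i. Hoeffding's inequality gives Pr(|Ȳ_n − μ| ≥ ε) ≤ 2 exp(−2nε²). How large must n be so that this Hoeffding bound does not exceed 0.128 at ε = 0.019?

3808

Require 2·exp(−2nε²) ≤ 0.128, i.e. 2nε² ≥ ln(2/0.128) = 2.748872.
So n ≥ 2.748872 / (2·0.019²) = 3807.302.
The smallest integer n is 3808.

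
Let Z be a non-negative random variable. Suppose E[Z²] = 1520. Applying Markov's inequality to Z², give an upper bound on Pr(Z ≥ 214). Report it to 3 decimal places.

Since Z ≥ 0, the event {Z ≥ 214} is the same as {Z² ≥ 45796}.
Markov's inequality applied to Z² gives Pr(Z² ≥ 45796) ≤ E[Z²]/45796 = 1520/45796 = 0.0332.

0.033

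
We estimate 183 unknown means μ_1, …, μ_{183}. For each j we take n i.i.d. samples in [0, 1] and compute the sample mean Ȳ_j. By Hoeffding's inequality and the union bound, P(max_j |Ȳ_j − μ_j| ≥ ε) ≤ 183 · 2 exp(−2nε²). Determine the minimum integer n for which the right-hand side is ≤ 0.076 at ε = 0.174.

Need 2·183·exp(−2nε²) ≤ 0.076, i.e. exp(−2nε²) ≤ 0.076/366.
So 2nε² ≥ ln(366/0.076) = 8.479655.
Hence n ≥ 8.479655/(2·0.174²) = 140.039.
The smallest integer n is 141.

141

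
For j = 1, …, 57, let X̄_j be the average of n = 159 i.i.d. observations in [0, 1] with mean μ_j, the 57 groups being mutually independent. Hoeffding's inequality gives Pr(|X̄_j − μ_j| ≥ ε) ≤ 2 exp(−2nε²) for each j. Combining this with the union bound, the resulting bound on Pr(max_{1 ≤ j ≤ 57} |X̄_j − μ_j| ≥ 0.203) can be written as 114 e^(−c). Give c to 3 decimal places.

Union bound over the 57 events: Pr(max_{1 ≤ j ≤ 57} |X̄_j − μ_j| ≥ 0.203) ≤ 57·2·exp(−2nε²) = 114 exp(−2·159·0.203²).
So c = 2·159·0.203² = 13.1045.

13.104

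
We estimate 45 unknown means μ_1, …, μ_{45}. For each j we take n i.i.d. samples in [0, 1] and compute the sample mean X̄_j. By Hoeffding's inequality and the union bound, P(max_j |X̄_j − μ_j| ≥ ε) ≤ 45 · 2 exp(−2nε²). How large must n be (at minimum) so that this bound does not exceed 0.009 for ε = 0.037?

Need 2·45·exp(−2nε²) ≤ 0.009, i.e. exp(−2nε²) ≤ 0.009/90.
So 2nε² ≥ ln(90/0.009) = 9.210340.
Hence n ≥ 9.210340/(2·0.037²) = 3363.893.
The smallest integer n is 3364.

3364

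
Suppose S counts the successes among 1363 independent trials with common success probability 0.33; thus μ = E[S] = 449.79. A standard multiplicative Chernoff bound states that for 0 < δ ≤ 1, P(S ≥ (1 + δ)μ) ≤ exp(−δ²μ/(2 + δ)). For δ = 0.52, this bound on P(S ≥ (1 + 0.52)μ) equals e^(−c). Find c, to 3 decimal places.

c = δ²μ/(2 + δ) = 0.52²·449.79/(2 + 0.52) = 48.2632.

48.263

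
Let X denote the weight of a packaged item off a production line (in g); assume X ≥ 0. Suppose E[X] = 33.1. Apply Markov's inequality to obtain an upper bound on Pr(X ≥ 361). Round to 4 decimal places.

0.0917

Markov's inequality: for a non-negative random variable, Pr(X ≥ a) ≤ E[X]/a.
Here E[X] = 33.1 and a = 361, so the bound is 33.1/361 = 0.0917.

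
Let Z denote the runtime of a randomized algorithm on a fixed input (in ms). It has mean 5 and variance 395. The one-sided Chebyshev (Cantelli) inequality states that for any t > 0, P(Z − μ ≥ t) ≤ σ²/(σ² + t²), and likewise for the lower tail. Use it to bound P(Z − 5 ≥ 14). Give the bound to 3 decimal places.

Here σ² = 395 and t = 14, so σ² + t² = 591.
Cantelli's bound: 395/591 = 0.6684.

0.668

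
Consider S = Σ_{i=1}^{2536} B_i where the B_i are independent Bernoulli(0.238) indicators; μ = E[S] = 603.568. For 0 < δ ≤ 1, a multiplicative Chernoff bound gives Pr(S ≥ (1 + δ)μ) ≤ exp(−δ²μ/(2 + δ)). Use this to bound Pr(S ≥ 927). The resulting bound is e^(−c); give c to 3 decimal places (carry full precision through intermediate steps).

Write 927 = (1 + δ)μ, so δ = 927/603.568 − 1 = 0.5358667…
Then the exponent is δ²μ/(2 + δ) = (927 − μ)² / (μ·(2 + δ)) = 68.346038.

68.346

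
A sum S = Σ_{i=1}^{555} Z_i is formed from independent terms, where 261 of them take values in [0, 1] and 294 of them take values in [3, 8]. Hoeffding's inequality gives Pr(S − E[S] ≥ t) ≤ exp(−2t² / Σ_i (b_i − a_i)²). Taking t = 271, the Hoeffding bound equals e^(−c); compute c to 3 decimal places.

19.299

Σ(b_i − a_i)² = 261·1² + 294·5² = 7611.
c = 2t² / 7611 = 2·271² / 7611 = 19.2986.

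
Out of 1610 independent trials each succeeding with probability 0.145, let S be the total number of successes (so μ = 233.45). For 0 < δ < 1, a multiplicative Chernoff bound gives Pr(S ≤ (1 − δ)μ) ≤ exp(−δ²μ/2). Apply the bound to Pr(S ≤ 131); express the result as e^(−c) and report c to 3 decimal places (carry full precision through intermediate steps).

22.480

Write 131 = (1 − δ)μ, so δ = 1 − 131/233.45 = 0.438852…
Then the exponent is δ²μ/2 = (μ − 131)²/(2μ) = 22.480194.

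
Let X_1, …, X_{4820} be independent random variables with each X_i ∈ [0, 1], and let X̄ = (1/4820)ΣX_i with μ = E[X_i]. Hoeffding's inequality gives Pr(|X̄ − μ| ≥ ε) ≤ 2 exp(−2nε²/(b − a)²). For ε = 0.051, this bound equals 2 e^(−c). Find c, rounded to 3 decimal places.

c = 2nε²/(b − a)² = 2·4820·0.051² / 1² = 25.0736.

25.074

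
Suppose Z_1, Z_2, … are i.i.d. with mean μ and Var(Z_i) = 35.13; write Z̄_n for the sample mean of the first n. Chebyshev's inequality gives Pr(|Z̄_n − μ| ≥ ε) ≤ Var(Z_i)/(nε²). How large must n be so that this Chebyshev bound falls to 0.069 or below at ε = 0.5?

2037

Require 35.13/(n·0.5²) ≤ 0.069, i.e. n ≥ 35.13/(0.069·0.5²) = 2036.522.
The smallest integer n is 2037.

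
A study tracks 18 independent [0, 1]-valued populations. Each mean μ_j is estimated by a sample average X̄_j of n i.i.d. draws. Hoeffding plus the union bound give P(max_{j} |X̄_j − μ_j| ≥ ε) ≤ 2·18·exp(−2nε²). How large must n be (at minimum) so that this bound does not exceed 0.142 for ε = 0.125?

178

Need 2·18·exp(−2nε²) ≤ 0.142, i.e. exp(−2nε²) ≤ 0.142/36.
So 2nε² ≥ ln(36/0.142) = 5.535447.
Hence n ≥ 5.535447/(2·0.125²) = 177.134.
The smallest integer n is 178.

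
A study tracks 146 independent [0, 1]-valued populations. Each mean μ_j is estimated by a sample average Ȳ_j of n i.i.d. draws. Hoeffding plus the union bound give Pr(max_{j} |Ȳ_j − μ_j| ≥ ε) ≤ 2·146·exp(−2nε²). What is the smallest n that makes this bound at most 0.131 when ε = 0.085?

534

Need 2·146·exp(−2nε²) ≤ 0.131, i.e. exp(−2nε²) ≤ 0.131/292.
So 2nε² ≥ ln(292/0.131) = 7.709312.
Hence n ≥ 7.709312/(2·0.085²) = 533.516.
The smallest integer n is 534.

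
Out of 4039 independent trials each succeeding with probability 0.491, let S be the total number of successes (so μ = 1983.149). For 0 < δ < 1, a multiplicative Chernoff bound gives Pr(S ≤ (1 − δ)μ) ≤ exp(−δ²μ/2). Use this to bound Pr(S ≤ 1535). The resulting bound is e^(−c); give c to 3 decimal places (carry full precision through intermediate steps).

Write 1535 = (1 − δ)μ, so δ = 1 − 1535/1983.149 = 0.2259785…
Then the exponent is δ²μ/2 = (μ − 1535)²/(2μ) = 50.636015.

50.636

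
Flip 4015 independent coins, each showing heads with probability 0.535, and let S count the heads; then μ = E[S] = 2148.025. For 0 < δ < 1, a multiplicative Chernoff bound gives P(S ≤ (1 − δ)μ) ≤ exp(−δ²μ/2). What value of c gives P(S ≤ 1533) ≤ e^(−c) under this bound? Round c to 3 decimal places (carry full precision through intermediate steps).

Write 1533 = (1 − δ)μ, so δ = 1 − 1533/2148.025 = 0.2863212…
Then the exponent is δ²μ/2 = (μ − 1533)²/(2μ) = 88.047334.

88.047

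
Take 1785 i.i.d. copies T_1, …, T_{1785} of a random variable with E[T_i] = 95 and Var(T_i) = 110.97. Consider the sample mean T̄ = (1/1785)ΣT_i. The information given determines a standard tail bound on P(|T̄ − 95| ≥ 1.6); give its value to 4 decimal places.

With mean and variance of each term known, Chebyshev's inequality bounds the deviation of the sum (or sample mean).
Var(T̄) = Var(T_i)/n = 110.97/1785 = 0.062168.
Chebyshev: P(|T̄ − 95| ≥ 1.6) ≤ Var(T̄)/(1.6)² = 110.97/(1785·1.6²) = 0.0243.

0.0243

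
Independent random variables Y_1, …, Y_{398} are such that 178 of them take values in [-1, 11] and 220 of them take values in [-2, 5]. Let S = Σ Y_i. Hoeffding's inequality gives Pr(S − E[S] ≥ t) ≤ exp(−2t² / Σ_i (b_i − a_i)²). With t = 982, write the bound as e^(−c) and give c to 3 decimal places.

Σ(b_i − a_i)² = 178·12² + 220·7² = 36412.
c = 2t² / 36412 = 2·982² / 36412 = 52.9674.

52.967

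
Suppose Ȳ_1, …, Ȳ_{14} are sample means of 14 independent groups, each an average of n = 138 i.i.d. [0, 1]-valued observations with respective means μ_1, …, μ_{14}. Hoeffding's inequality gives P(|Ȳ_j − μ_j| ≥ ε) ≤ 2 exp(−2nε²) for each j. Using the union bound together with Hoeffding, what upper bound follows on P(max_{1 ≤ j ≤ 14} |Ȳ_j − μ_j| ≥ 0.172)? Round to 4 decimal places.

Per-experiment Hoeffding bound: 2·exp(−2·138·0.172²) = 2·exp(−8.16518) = 0.00056877.
Union bound over 14 events: 14·0.00056877 = 0.00796.

0.0080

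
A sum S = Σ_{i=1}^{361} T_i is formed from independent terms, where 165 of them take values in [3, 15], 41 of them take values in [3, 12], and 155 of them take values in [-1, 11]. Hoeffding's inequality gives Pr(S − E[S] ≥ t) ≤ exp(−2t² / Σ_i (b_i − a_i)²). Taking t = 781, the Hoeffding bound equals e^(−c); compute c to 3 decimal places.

24.694

Σ(b_i − a_i)² = 165·12² + 41·9² + 155·12² = 49401.
c = 2t² / 49401 = 2·781² / 49401 = 24.6943.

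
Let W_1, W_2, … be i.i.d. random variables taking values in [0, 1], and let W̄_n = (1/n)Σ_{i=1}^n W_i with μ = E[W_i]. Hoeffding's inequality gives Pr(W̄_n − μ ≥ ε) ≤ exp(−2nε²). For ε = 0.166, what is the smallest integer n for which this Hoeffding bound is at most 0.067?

Require exp(−2nε²) ≤ 0.067, i.e. 2nε² ≥ ln(1/0.067) = 2.703063.
So n ≥ 2.703063 / (2·0.166²) = 49.047.
The smallest integer n is 50.

50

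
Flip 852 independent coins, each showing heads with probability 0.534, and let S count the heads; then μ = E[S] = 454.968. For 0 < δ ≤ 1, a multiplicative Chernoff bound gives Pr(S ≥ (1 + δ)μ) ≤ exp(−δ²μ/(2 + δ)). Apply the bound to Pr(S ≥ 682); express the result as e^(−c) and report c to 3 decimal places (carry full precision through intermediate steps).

45.334

Write 682 = (1 + δ)μ, so δ = 682/454.968 − 1 = 0.4990065…
Then the exponent is δ²μ/(2 + δ) = (682 − μ)² / (μ·(2 + δ)) = 45.334195.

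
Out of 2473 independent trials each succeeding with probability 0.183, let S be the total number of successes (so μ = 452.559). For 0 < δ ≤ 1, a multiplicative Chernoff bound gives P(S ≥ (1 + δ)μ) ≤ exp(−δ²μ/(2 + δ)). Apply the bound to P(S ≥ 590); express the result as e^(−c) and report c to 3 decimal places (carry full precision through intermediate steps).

18.119

Write 590 = (1 + δ)μ, so δ = 590/452.559 − 1 = 0.3036974…
Then the exponent is δ²μ/(2 + δ) = (590 − μ)² / (μ·(2 + δ)) = 18.118906.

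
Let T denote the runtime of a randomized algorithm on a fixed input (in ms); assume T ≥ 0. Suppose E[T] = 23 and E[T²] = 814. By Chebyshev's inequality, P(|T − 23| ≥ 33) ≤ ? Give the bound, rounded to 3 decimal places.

Var(T) = E[T²] − (E[T])² = 814 − 529 = 285.
Chebyshev's inequality: P(|T − μ| ≥ t) ≤ Var(T)/t² = 285/1089 = 0.2617.

0.262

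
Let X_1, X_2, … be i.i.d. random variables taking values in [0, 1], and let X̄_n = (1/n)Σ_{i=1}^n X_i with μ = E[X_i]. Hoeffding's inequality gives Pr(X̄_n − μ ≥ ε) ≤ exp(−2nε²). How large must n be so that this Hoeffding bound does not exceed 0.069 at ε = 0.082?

Require exp(−2nε²) ≤ 0.069, i.e. 2nε² ≥ ln(1/0.069) = 2.673649.
So n ≥ 2.673649 / (2·0.082²) = 198.814.
The smallest integer n is 199.

199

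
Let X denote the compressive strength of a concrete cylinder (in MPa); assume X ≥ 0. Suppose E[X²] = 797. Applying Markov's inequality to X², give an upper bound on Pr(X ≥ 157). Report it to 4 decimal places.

0.0323

Since X ≥ 0, the event {X ≥ 157} is the same as {X² ≥ 24649}.
Markov's inequality applied to X² gives Pr(X² ≥ 24649) ≤ E[X²]/24649 = 797/24649 = 0.0323.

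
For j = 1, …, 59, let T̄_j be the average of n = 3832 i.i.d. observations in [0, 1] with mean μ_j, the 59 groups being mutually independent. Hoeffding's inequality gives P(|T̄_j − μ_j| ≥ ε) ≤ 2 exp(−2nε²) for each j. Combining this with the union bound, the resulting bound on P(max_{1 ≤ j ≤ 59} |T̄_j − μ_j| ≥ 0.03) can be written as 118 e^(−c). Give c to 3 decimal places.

6.898

Union bound over the 59 events: P(max_{1 ≤ j ≤ 59} |T̄_j − μ_j| ≥ 0.03) ≤ 59·2·exp(−2nε²) = 118 exp(−2·3832·0.03²).
So c = 2·3832·0.03² = 6.8976.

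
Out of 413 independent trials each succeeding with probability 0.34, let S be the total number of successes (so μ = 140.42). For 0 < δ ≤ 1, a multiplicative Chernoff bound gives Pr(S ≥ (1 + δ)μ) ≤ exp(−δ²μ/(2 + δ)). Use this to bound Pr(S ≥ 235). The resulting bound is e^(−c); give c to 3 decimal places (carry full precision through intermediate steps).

23.828

Write 235 = (1 + δ)μ, so δ = 235/140.42 − 1 = 0.6735508…
Then the exponent is δ²μ/(2 + δ) = (235 − μ)² / (μ·(2 + δ)) = 23.827650.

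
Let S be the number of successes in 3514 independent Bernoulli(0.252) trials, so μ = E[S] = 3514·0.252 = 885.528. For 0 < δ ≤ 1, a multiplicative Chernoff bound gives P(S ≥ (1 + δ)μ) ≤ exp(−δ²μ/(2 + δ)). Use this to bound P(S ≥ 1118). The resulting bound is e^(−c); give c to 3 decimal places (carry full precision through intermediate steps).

26.974

Write 1118 = (1 + δ)μ, so δ = 1118/885.528 − 1 = 0.2625236…
Then the exponent is δ²μ/(2 + δ) = (1118 − μ)² / (μ·(2 + δ)) = 26.974033.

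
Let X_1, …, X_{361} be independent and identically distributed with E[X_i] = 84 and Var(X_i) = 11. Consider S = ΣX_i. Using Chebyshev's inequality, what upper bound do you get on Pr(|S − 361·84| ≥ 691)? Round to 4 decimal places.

0.0083

Var(S) = n·Var(X_i) = 361·11 = 3971.
Chebyshev: Pr(|S − 361·84| ≥ 691) ≤ Var(S)/691² = 3971/477481 = 0.0083.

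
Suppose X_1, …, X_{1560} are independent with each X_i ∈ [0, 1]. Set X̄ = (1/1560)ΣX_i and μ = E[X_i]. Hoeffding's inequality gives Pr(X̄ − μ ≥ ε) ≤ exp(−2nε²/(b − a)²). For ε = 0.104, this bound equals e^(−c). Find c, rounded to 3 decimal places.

c = 2nε²/(b − a)² = 2·1560·0.104² / 1² = 33.7459.

33.746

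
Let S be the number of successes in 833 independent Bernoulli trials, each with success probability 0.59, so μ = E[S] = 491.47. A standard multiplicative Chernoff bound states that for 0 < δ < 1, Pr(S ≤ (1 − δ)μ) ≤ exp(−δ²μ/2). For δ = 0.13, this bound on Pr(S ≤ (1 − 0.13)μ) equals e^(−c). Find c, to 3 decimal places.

c = δ²μ/2 = 0.13²·491.47/2 = 4.1529.

4.153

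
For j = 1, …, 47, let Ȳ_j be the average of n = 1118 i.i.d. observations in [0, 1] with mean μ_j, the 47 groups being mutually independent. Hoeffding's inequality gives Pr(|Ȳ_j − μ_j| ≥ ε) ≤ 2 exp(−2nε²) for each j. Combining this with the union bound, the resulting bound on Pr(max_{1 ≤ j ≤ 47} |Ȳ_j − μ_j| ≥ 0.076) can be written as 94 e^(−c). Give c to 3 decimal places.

Union bound over the 47 events: Pr(max_{1 ≤ j ≤ 47} |Ȳ_j − μ_j| ≥ 0.076) ≤ 47·2·exp(−2nε²) = 94 exp(−2·1118·0.076²).
So c = 2·1118·0.076² = 12.9151.

12.915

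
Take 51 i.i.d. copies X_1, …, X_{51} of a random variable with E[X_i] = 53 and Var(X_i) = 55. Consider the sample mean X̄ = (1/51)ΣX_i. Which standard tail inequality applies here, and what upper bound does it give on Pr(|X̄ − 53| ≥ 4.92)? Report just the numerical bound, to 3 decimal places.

With mean and variance of each term known, Chebyshev's inequality bounds the deviation of the sum (or sample mean).
Var(X̄) = Var(X_i)/n = 55/51 = 1.0784.
Chebyshev: Pr(|X̄ − 53| ≥ 4.92) ≤ Var(X̄)/(4.92)² = 55/(51·4.92²) = 0.0446.

0.045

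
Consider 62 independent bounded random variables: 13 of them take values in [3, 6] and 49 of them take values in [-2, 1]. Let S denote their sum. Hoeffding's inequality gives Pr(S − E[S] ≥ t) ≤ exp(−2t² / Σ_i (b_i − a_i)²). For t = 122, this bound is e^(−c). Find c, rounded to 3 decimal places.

Σ(b_i − a_i)² = 13·3² + 49·3² = 558.
c = 2t² / 558 = 2·122² / 558 = 53.3477.

53.348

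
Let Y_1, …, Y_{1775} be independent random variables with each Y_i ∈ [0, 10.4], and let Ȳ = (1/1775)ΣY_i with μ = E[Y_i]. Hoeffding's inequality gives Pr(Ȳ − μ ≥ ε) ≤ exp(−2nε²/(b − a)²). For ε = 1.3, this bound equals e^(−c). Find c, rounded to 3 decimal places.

55.469

c = 2nε²/(b − a)² = 2·1775·1.3² / 10.4² = 55.4688.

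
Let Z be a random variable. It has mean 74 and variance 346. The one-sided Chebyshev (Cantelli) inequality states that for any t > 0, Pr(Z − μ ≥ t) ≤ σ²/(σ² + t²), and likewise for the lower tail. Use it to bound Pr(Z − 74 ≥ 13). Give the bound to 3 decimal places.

0.672

Here σ² = 346 and t = 13, so σ² + t² = 515.
Cantelli's bound: 346/515 = 0.6718.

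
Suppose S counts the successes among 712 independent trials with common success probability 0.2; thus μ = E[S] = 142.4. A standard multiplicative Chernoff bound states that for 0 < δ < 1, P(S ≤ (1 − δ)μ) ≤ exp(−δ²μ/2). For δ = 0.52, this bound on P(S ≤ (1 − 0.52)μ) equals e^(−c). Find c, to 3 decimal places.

c = δ²μ/2 = 0.52²·142.4/2 = 19.2525.

19.252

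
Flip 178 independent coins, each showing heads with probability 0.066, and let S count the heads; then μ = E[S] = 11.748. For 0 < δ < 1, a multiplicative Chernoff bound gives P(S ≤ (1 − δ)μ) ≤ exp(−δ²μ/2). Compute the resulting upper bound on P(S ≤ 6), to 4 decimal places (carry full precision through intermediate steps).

Write 6 = (1 − δ)μ, so δ = 1 − 6/11.748 = 0.4892748…
Then the exponent is δ²μ/2 = (μ − 6)²/(2μ) = 1.406176.
Bound = exp(−1.406176) = 0.24508.

0.2451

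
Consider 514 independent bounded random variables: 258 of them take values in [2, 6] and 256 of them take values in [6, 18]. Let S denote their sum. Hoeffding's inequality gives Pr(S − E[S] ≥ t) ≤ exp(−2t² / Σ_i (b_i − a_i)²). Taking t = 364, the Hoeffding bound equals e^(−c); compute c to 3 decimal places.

6.464

Σ(b_i − a_i)² = 258·4² + 256·12² = 40992.
c = 2t² / 40992 = 2·364² / 40992 = 6.4645.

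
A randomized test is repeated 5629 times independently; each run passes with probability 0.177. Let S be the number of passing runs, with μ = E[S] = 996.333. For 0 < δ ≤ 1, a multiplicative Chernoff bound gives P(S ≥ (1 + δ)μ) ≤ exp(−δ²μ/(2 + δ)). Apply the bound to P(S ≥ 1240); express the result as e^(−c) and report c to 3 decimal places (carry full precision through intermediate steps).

26.550

Write 1240 = (1 + δ)μ, so δ = 1240/996.333 − 1 = 0.2445638…
Then the exponent is δ²μ/(2 + δ) = (1240 − μ)² / (μ·(2 + δ)) = 26.549538.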